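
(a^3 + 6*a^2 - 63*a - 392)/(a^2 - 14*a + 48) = (a^2 + 14*a + 49)/(a - 6)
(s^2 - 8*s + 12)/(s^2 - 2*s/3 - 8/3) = 3*(s - 6)/(3*s + 4)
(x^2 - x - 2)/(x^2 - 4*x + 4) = (x + 1)/(x - 2)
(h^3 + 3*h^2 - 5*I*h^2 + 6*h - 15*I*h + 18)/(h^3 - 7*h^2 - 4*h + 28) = (h^3 + h^2*(3 - 5*I) + h*(6 - 15*I) + 18)/(h^3 - 7*h^2 - 4*h + 28)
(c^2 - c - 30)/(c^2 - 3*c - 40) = (c - 6)/(c - 8)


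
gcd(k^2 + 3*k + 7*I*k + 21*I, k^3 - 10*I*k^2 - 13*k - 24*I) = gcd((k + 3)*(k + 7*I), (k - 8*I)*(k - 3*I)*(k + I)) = 1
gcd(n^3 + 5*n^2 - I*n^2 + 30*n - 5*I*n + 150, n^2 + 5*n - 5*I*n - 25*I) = n + 5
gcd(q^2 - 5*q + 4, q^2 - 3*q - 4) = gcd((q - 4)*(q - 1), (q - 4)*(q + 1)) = q - 4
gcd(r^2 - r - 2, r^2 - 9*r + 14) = r - 2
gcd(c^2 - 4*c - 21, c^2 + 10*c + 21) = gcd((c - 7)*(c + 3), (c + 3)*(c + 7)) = c + 3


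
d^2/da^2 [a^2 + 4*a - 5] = 2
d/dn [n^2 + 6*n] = 2*n + 6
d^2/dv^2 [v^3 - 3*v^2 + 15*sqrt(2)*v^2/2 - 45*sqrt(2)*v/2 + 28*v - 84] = 6*v - 6 + 15*sqrt(2)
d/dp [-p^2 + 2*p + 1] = 2 - 2*p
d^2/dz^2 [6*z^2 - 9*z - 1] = 12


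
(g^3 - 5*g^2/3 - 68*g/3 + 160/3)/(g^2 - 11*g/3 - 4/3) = (3*g^2 + 7*g - 40)/(3*g + 1)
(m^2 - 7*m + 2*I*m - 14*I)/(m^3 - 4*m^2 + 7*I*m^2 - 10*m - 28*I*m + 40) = (m - 7)/(m^2 + m*(-4 + 5*I) - 20*I)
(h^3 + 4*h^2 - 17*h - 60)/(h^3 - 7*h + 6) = (h^2 + h - 20)/(h^2 - 3*h + 2)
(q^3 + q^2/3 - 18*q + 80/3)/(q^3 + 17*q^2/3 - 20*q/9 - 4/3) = 3*(3*q^3 + q^2 - 54*q + 80)/(9*q^3 + 51*q^2 - 20*q - 12)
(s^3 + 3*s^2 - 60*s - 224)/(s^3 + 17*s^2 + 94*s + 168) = (s - 8)/(s + 6)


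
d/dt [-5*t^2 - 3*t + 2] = -10*t - 3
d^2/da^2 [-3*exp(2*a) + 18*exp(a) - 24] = (18 - 12*exp(a))*exp(a)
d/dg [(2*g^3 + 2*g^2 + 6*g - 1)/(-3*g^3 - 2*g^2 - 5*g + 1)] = (2*g^4 + 16*g^3 - g^2 + 1)/(9*g^6 + 12*g^5 + 34*g^4 + 14*g^3 + 21*g^2 - 10*g + 1)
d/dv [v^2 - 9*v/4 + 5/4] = 2*v - 9/4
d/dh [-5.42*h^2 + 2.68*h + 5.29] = 2.68 - 10.84*h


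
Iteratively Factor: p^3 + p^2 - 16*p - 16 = (p - 4)*(p^2 + 5*p + 4) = (p - 4)*(p + 1)*(p + 4)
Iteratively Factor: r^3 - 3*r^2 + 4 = (r + 1)*(r^2 - 4*r + 4) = (r - 2)*(r + 1)*(r - 2)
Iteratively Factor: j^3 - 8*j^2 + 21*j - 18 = (j - 3)*(j^2 - 5*j + 6) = (j - 3)^2*(j - 2)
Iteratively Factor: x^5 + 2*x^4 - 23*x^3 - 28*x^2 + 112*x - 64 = (x - 1)*(x^4 + 3*x^3 - 20*x^2 - 48*x + 64) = (x - 4)*(x - 1)*(x^3 + 7*x^2 + 8*x - 16) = (x - 4)*(x - 1)*(x + 4)*(x^2 + 3*x - 4) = (x - 4)*(x - 1)*(x + 4)^2*(x - 1)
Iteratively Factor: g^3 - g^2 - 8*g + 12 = (g - 2)*(g^2 + g - 6) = (g - 2)*(g + 3)*(g - 2)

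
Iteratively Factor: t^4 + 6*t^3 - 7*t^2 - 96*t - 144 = (t + 4)*(t^3 + 2*t^2 - 15*t - 36) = (t - 4)*(t + 4)*(t^2 + 6*t + 9) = (t - 4)*(t + 3)*(t + 4)*(t + 3)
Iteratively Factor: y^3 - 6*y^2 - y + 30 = (y - 5)*(y^2 - y - 6) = (y - 5)*(y + 2)*(y - 3)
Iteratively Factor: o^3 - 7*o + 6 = (o + 3)*(o^2 - 3*o + 2) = (o - 2)*(o + 3)*(o - 1)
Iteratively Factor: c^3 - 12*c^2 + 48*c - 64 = (c - 4)*(c^2 - 8*c + 16) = (c - 4)^2*(c - 4)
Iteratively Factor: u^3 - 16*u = (u - 4)*(u^2 + 4*u) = (u - 4)*(u + 4)*(u)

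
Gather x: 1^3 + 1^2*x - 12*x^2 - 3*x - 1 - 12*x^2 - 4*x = -24*x^2 - 6*x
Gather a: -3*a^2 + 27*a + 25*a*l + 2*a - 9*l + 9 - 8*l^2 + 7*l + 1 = -3*a^2 + a*(25*l + 29) - 8*l^2 - 2*l + 10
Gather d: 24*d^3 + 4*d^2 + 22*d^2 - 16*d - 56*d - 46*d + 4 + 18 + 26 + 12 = 24*d^3 + 26*d^2 - 118*d + 60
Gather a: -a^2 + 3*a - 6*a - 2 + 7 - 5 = -a^2 - 3*a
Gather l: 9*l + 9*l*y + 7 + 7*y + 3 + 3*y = l*(9*y + 9) + 10*y + 10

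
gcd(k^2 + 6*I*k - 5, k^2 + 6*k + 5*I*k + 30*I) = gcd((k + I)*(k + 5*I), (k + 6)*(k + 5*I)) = k + 5*I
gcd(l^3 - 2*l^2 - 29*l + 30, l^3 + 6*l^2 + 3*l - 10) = l^2 + 4*l - 5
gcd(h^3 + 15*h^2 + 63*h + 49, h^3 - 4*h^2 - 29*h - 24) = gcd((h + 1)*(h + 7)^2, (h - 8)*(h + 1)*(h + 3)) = h + 1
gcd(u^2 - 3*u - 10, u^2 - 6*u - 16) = u + 2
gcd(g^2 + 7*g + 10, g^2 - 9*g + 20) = 1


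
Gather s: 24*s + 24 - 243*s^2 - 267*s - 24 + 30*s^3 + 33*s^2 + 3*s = 30*s^3 - 210*s^2 - 240*s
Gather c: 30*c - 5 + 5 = 30*c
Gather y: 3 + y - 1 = y + 2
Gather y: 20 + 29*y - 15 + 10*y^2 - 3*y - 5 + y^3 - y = y^3 + 10*y^2 + 25*y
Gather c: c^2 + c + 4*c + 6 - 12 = c^2 + 5*c - 6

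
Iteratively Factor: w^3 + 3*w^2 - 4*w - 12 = (w + 3)*(w^2 - 4) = (w - 2)*(w + 3)*(w + 2)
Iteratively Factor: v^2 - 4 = (v + 2)*(v - 2)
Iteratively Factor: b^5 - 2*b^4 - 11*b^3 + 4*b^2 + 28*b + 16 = (b - 2)*(b^4 - 11*b^2 - 18*b - 8) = (b - 2)*(b + 1)*(b^3 - b^2 - 10*b - 8) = (b - 4)*(b - 2)*(b + 1)*(b^2 + 3*b + 2) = (b - 4)*(b - 2)*(b + 1)^2*(b + 2)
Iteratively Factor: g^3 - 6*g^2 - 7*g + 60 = (g - 4)*(g^2 - 2*g - 15) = (g - 4)*(g + 3)*(g - 5)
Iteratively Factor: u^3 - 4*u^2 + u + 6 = (u - 3)*(u^2 - u - 2) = (u - 3)*(u + 1)*(u - 2)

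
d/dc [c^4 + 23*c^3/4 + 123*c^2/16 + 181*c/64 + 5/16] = 4*c^3 + 69*c^2/4 + 123*c/8 + 181/64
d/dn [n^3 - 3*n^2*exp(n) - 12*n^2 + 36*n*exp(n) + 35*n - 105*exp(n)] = -3*n^2*exp(n) + 3*n^2 + 30*n*exp(n) - 24*n - 69*exp(n) + 35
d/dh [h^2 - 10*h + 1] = 2*h - 10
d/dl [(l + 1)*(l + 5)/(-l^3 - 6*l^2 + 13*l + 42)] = (l^4 + 12*l^3 + 64*l^2 + 144*l + 187)/(l^6 + 12*l^5 + 10*l^4 - 240*l^3 - 335*l^2 + 1092*l + 1764)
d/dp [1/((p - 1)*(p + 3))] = 2*(-p - 1)/(p^4 + 4*p^3 - 2*p^2 - 12*p + 9)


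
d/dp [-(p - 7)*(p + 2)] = 5 - 2*p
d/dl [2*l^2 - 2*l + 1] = 4*l - 2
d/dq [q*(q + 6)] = 2*q + 6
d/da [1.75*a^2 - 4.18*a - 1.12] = 3.5*a - 4.18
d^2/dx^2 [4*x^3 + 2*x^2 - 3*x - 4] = 24*x + 4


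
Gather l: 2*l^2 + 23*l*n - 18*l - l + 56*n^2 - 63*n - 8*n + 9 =2*l^2 + l*(23*n - 19) + 56*n^2 - 71*n + 9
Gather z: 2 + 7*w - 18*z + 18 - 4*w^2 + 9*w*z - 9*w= -4*w^2 - 2*w + z*(9*w - 18) + 20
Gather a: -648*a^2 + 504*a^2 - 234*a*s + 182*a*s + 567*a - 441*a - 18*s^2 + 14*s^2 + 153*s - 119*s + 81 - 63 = -144*a^2 + a*(126 - 52*s) - 4*s^2 + 34*s + 18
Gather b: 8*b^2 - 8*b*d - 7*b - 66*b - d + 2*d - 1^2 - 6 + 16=8*b^2 + b*(-8*d - 73) + d + 9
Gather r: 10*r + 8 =10*r + 8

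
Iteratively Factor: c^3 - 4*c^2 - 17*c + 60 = (c + 4)*(c^2 - 8*c + 15) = (c - 3)*(c + 4)*(c - 5)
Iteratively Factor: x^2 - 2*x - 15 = (x - 5)*(x + 3)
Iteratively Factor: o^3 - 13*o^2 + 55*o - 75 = (o - 5)*(o^2 - 8*o + 15) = (o - 5)^2*(o - 3)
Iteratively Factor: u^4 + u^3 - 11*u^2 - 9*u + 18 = (u + 2)*(u^3 - u^2 - 9*u + 9) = (u - 3)*(u + 2)*(u^2 + 2*u - 3) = (u - 3)*(u + 2)*(u + 3)*(u - 1)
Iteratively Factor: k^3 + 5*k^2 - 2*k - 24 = (k - 2)*(k^2 + 7*k + 12) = (k - 2)*(k + 4)*(k + 3)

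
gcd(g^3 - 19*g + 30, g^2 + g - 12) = g - 3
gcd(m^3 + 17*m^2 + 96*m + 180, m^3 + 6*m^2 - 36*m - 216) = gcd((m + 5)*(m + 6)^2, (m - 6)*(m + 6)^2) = m^2 + 12*m + 36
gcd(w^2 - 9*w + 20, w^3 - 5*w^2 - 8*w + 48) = w - 4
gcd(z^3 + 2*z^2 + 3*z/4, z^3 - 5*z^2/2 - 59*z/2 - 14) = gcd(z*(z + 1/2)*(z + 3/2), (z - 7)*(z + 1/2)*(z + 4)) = z + 1/2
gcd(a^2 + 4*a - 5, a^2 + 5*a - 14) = 1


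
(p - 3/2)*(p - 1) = p^2 - 5*p/2 + 3/2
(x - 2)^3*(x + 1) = x^4 - 5*x^3 + 6*x^2 + 4*x - 8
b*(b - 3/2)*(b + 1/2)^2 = b^4 - b^3/2 - 5*b^2/4 - 3*b/8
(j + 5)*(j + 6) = j^2 + 11*j + 30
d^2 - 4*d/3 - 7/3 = (d - 7/3)*(d + 1)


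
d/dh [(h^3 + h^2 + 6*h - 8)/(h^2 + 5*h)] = (h^4 + 10*h^3 - h^2 + 16*h + 40)/(h^2*(h^2 + 10*h + 25))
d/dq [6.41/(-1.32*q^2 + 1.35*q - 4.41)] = (16.9224*q - 8.6535)/(1.32*q^2 - 1.35*q + 4.41)^2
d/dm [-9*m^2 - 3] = -18*m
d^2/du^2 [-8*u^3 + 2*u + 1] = -48*u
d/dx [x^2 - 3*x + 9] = 2*x - 3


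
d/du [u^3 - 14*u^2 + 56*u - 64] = 3*u^2 - 28*u + 56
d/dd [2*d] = 2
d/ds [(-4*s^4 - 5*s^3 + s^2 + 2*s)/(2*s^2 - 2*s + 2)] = (-4*s^5 + 7*s^4/2 - 3*s^3 - 9*s^2 + s + 1)/(s^4 - 2*s^3 + 3*s^2 - 2*s + 1)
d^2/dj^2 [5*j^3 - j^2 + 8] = 30*j - 2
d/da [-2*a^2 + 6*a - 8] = 6 - 4*a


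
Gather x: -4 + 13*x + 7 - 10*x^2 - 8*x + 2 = -10*x^2 + 5*x + 5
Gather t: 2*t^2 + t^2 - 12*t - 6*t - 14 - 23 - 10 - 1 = 3*t^2 - 18*t - 48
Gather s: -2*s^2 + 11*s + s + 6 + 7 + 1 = -2*s^2 + 12*s + 14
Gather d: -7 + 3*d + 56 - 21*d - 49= -18*d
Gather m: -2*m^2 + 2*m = -2*m^2 + 2*m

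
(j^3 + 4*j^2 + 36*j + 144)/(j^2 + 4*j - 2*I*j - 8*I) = (j^2 + 36)/(j - 2*I)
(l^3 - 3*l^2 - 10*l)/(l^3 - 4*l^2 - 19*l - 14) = l*(l - 5)/(l^2 - 6*l - 7)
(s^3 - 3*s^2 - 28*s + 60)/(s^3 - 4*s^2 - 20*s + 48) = (s + 5)/(s + 4)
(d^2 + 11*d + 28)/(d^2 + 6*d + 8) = (d + 7)/(d + 2)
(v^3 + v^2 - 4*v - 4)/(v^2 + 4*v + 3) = (v^2 - 4)/(v + 3)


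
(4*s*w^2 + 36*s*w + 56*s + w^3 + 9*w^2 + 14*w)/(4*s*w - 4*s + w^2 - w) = (w^2 + 9*w + 14)/(w - 1)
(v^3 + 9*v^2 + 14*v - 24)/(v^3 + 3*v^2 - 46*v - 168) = (v - 1)/(v - 7)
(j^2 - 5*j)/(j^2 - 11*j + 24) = j*(j - 5)/(j^2 - 11*j + 24)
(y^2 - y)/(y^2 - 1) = y/(y + 1)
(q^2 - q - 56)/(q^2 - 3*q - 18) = (-q^2 + q + 56)/(-q^2 + 3*q + 18)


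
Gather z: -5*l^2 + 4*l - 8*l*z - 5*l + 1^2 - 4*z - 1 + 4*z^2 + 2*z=-5*l^2 - l + 4*z^2 + z*(-8*l - 2)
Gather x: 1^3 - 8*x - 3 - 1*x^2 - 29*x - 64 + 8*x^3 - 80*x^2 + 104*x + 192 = 8*x^3 - 81*x^2 + 67*x + 126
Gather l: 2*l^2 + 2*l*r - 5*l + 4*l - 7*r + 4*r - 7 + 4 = 2*l^2 + l*(2*r - 1) - 3*r - 3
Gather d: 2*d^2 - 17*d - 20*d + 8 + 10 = 2*d^2 - 37*d + 18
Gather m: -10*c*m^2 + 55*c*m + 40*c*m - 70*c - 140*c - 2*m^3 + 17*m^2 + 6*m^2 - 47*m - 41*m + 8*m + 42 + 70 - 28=-210*c - 2*m^3 + m^2*(23 - 10*c) + m*(95*c - 80) + 84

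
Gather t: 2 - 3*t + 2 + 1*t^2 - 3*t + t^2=2*t^2 - 6*t + 4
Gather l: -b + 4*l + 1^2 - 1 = -b + 4*l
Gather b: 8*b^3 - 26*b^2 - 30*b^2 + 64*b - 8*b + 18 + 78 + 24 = 8*b^3 - 56*b^2 + 56*b + 120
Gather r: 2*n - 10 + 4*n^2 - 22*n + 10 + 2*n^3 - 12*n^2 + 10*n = 2*n^3 - 8*n^2 - 10*n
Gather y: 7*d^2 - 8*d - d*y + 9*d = 7*d^2 - d*y + d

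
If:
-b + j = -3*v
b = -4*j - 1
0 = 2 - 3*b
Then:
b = 2/3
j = -5/12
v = 13/36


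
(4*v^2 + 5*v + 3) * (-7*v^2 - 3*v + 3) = -28*v^4 - 47*v^3 - 24*v^2 + 6*v + 9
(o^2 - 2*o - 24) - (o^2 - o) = -o - 24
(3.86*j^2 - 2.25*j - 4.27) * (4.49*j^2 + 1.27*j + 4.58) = 17.3314*j^4 - 5.2003*j^3 - 4.351*j^2 - 15.7279*j - 19.5566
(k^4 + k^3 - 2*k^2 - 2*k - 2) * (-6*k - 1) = -6*k^5 - 7*k^4 + 11*k^3 + 14*k^2 + 14*k + 2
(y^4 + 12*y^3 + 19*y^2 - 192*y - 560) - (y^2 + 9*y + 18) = y^4 + 12*y^3 + 18*y^2 - 201*y - 578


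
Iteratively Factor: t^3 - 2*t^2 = (t)*(t^2 - 2*t) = t^2*(t - 2)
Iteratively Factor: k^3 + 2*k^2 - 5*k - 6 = (k - 2)*(k^2 + 4*k + 3) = (k - 2)*(k + 3)*(k + 1)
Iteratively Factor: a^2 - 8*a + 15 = (a - 5)*(a - 3)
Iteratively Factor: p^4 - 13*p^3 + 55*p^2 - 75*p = (p - 3)*(p^3 - 10*p^2 + 25*p) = (p - 5)*(p - 3)*(p^2 - 5*p) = p*(p - 5)*(p - 3)*(p - 5)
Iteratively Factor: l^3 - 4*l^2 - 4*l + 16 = (l - 2)*(l^2 - 2*l - 8) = (l - 4)*(l - 2)*(l + 2)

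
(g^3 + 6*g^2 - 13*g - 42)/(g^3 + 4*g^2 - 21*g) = (g + 2)/g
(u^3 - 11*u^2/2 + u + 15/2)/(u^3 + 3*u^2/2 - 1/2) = (2*u^2 - 13*u + 15)/(2*u^2 + u - 1)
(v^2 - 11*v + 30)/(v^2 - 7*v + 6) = (v - 5)/(v - 1)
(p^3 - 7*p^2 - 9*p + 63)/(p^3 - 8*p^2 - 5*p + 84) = (p - 3)/(p - 4)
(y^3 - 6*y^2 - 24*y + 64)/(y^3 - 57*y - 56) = (y^2 + 2*y - 8)/(y^2 + 8*y + 7)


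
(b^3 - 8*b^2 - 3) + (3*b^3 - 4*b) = 4*b^3 - 8*b^2 - 4*b - 3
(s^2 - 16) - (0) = s^2 - 16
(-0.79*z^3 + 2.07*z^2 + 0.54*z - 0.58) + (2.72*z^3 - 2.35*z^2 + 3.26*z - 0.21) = 1.93*z^3 - 0.28*z^2 + 3.8*z - 0.79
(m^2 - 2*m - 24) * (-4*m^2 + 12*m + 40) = -4*m^4 + 20*m^3 + 112*m^2 - 368*m - 960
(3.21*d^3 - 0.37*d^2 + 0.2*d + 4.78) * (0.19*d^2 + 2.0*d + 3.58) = 0.6099*d^5 + 6.3497*d^4 + 10.7898*d^3 - 0.0164*d^2 + 10.276*d + 17.1124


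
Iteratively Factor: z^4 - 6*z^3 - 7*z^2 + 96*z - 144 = (z - 4)*(z^3 - 2*z^2 - 15*z + 36) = (z - 4)*(z + 4)*(z^2 - 6*z + 9) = (z - 4)*(z - 3)*(z + 4)*(z - 3)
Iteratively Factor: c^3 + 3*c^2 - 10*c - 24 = (c + 2)*(c^2 + c - 12) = (c + 2)*(c + 4)*(c - 3)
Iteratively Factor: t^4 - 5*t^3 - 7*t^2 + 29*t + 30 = (t + 1)*(t^3 - 6*t^2 - t + 30) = (t - 5)*(t + 1)*(t^2 - t - 6) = (t - 5)*(t + 1)*(t + 2)*(t - 3)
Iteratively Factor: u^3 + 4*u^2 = (u)*(u^2 + 4*u) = u*(u + 4)*(u)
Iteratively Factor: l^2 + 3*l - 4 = (l - 1)*(l + 4)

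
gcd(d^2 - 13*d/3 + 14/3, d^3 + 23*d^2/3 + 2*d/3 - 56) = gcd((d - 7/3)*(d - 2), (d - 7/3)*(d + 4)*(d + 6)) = d - 7/3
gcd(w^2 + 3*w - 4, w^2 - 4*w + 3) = w - 1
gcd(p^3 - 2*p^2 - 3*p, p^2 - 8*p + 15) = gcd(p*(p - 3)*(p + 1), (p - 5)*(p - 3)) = p - 3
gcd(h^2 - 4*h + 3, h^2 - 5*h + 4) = h - 1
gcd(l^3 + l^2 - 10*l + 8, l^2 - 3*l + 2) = l^2 - 3*l + 2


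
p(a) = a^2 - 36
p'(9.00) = 18.00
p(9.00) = 45.00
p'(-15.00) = -30.00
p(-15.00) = 189.00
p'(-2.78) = -5.56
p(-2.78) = -28.27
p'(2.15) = 4.30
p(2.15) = -31.38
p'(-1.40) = -2.80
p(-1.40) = -34.04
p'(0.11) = 0.22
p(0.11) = -35.99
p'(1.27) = 2.54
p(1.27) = -34.39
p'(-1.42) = -2.84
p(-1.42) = -33.98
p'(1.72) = 3.44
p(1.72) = -33.04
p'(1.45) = 2.90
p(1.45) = -33.90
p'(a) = 2*a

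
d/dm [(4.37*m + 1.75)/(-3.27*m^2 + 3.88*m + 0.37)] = (14.2899*m^2 + 11.445*m - 5.1731)/(10.6929*m^4 - 25.3752*m^3 + 12.6346*m^2 + 2.8712*m + 0.1369)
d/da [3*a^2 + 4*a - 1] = 6*a + 4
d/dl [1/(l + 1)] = -1/(l + 1)^2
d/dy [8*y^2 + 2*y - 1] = 16*y + 2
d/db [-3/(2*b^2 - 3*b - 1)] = 3*(4*b - 3)/(-2*b^2 + 3*b + 1)^2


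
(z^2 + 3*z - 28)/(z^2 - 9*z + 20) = (z + 7)/(z - 5)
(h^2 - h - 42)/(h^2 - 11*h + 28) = (h + 6)/(h - 4)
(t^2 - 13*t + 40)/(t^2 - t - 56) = (t - 5)/(t + 7)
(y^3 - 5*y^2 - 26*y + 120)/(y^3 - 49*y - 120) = (y^2 - 10*y + 24)/(y^2 - 5*y - 24)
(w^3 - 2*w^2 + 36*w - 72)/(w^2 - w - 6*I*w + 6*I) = (w^2 + w*(-2 + 6*I) - 12*I)/(w - 1)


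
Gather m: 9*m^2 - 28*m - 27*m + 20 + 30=9*m^2 - 55*m + 50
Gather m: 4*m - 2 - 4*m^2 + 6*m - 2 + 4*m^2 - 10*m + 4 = 0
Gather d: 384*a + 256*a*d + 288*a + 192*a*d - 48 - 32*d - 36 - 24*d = 672*a + d*(448*a - 56) - 84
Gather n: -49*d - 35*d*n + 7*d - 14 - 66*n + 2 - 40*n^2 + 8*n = -42*d - 40*n^2 + n*(-35*d - 58) - 12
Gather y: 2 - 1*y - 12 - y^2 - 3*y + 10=-y^2 - 4*y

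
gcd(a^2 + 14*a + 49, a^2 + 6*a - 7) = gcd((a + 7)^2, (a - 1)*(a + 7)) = a + 7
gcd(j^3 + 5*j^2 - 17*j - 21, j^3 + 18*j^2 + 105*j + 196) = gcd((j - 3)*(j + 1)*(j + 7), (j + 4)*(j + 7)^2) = j + 7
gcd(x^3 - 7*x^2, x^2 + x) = x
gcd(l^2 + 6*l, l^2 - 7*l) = l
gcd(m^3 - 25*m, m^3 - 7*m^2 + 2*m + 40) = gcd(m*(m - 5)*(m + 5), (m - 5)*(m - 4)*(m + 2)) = m - 5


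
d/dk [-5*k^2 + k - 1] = 1 - 10*k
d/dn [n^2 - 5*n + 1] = 2*n - 5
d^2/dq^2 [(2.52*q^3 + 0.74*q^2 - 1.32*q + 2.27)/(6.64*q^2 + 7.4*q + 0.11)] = (3.41060513164848e-13*q^5 + 83.1913599999997*q^3 + 609.565056*q^2 + 675.20004*q + 247.461252)/(292.754944*q^6 + 978.78912*q^5 + 1105.368768*q^4 + 437.65376*q^3 + 18.311832*q^2 + 0.26862*q + 0.001331)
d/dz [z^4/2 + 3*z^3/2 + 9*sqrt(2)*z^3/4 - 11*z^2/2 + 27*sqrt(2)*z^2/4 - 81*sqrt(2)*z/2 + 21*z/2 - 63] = 2*z^3 + 9*z^2/2 + 27*sqrt(2)*z^2/4 - 11*z + 27*sqrt(2)*z/2 - 81*sqrt(2)/2 + 21/2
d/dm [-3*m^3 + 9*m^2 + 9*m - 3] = -9*m^2 + 18*m + 9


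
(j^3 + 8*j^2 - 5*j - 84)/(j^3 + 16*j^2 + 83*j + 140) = (j - 3)/(j + 5)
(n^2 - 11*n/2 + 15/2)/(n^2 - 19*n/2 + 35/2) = (n - 3)/(n - 7)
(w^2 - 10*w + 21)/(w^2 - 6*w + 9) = (w - 7)/(w - 3)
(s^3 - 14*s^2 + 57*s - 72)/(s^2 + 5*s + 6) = (s^3 - 14*s^2 + 57*s - 72)/(s^2 + 5*s + 6)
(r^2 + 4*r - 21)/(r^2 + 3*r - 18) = (r + 7)/(r + 6)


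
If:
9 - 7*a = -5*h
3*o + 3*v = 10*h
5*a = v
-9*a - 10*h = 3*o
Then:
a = 18/11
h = 27/55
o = -72/11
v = 90/11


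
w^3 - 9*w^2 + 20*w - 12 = (w - 6)*(w - 2)*(w - 1)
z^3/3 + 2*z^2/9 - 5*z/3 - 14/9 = (z/3 + 1/3)*(z - 7/3)*(z + 2)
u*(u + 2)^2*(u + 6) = u^4 + 10*u^3 + 28*u^2 + 24*u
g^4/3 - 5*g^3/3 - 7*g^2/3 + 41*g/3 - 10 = (g/3 + 1)*(g - 5)*(g - 2)*(g - 1)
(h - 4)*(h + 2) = h^2 - 2*h - 8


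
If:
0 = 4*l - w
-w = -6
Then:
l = 3/2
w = 6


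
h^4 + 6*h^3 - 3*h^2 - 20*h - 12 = (h - 2)*(h + 1)^2*(h + 6)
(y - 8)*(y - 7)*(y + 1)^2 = y^4 - 13*y^3 + 27*y^2 + 97*y + 56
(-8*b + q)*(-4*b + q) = 32*b^2 - 12*b*q + q^2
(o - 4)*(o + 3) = o^2 - o - 12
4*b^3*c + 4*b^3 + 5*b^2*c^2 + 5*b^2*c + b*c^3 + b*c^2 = (b + c)*(4*b + c)*(b*c + b)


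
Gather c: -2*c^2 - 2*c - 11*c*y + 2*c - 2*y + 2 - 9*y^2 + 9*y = -2*c^2 - 11*c*y - 9*y^2 + 7*y + 2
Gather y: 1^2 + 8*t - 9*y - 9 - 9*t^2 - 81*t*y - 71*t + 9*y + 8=-9*t^2 - 81*t*y - 63*t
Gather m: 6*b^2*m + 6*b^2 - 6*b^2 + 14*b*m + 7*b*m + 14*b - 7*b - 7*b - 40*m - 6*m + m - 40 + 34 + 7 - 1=m*(6*b^2 + 21*b - 45)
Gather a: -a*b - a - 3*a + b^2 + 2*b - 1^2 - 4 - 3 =a*(-b - 4) + b^2 + 2*b - 8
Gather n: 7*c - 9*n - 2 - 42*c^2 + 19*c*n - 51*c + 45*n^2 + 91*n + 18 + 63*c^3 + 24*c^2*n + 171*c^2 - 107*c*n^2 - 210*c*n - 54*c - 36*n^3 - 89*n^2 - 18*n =63*c^3 + 129*c^2 - 98*c - 36*n^3 + n^2*(-107*c - 44) + n*(24*c^2 - 191*c + 64) + 16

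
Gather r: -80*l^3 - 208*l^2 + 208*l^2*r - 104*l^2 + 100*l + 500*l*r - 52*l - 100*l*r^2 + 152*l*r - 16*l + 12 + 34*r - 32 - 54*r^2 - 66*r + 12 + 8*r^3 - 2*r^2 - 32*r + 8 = -80*l^3 - 312*l^2 + 32*l + 8*r^3 + r^2*(-100*l - 56) + r*(208*l^2 + 652*l - 64)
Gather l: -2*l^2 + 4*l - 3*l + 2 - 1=-2*l^2 + l + 1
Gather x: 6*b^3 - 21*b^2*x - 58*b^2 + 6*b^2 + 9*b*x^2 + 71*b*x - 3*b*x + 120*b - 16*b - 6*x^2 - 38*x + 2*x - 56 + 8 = 6*b^3 - 52*b^2 + 104*b + x^2*(9*b - 6) + x*(-21*b^2 + 68*b - 36) - 48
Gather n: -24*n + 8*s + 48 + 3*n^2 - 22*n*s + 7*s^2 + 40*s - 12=3*n^2 + n*(-22*s - 24) + 7*s^2 + 48*s + 36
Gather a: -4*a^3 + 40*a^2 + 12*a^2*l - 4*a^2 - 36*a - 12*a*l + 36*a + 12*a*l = -4*a^3 + a^2*(12*l + 36)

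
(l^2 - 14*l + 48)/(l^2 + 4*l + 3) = (l^2 - 14*l + 48)/(l^2 + 4*l + 3)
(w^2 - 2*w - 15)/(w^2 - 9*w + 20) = (w + 3)/(w - 4)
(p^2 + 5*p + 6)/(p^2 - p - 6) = (p + 3)/(p - 3)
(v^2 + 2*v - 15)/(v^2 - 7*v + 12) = (v + 5)/(v - 4)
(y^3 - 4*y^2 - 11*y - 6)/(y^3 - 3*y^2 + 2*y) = (y^3 - 4*y^2 - 11*y - 6)/(y*(y^2 - 3*y + 2))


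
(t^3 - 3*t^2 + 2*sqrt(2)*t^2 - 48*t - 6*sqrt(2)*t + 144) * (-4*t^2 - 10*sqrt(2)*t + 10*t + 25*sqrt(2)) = -4*t^5 - 18*sqrt(2)*t^4 + 22*t^4 + 122*t^3 + 99*sqrt(2)*t^3 - 836*t^2 + 345*sqrt(2)*t^2 - 2640*sqrt(2)*t + 1140*t + 3600*sqrt(2)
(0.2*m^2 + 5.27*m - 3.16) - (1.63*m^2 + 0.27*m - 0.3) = -1.43*m^2 + 5.0*m - 2.86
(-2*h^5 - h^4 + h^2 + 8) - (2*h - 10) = -2*h^5 - h^4 + h^2 - 2*h + 18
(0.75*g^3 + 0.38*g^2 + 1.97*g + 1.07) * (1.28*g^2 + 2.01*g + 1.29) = 0.96*g^5 + 1.9939*g^4 + 4.2529*g^3 + 5.8195*g^2 + 4.692*g + 1.3803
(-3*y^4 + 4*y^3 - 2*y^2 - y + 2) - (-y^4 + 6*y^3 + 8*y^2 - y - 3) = -2*y^4 - 2*y^3 - 10*y^2 + 5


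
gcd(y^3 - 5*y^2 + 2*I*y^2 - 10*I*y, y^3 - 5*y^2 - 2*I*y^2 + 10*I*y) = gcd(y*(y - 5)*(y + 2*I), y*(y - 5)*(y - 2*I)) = y^2 - 5*y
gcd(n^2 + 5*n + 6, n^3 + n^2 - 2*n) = n + 2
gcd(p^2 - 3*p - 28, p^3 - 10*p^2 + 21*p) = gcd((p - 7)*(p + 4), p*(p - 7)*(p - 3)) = p - 7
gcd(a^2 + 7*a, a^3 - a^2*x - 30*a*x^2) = a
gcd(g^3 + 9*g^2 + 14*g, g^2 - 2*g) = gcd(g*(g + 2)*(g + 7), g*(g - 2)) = g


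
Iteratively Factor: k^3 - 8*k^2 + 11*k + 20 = (k + 1)*(k^2 - 9*k + 20) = (k - 4)*(k + 1)*(k - 5)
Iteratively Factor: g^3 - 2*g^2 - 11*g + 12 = (g - 1)*(g^2 - g - 12) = (g - 1)*(g + 3)*(g - 4)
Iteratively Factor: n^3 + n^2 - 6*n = (n + 3)*(n^2 - 2*n) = (n - 2)*(n + 3)*(n)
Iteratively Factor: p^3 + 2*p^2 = (p)*(p^2 + 2*p) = p^2*(p + 2)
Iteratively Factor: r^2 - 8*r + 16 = (r - 4)*(r - 4)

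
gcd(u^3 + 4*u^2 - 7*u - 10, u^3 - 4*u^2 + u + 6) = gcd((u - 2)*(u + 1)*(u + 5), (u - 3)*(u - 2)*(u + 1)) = u^2 - u - 2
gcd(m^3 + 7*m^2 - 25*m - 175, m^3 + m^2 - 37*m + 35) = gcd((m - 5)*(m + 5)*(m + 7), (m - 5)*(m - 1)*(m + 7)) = m^2 + 2*m - 35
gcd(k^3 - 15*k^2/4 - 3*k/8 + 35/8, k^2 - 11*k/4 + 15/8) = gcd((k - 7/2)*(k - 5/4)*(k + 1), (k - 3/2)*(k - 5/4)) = k - 5/4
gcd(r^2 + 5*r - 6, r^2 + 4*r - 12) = r + 6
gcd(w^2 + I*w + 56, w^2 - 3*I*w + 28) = w - 7*I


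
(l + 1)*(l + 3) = l^2 + 4*l + 3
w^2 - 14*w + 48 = (w - 8)*(w - 6)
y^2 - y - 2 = (y - 2)*(y + 1)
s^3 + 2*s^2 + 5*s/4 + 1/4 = (s + 1/2)^2*(s + 1)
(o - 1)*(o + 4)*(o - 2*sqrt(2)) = o^3 - 2*sqrt(2)*o^2 + 3*o^2 - 6*sqrt(2)*o - 4*o + 8*sqrt(2)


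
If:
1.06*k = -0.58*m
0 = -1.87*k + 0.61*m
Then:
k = 0.00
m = 0.00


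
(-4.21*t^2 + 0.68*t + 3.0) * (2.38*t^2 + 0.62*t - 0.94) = -10.0198*t^4 - 0.9918*t^3 + 11.519*t^2 + 1.2208*t - 2.82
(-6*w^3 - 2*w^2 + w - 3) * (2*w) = -12*w^4 - 4*w^3 + 2*w^2 - 6*w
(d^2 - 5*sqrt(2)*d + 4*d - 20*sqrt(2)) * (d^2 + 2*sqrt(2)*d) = d^4 - 3*sqrt(2)*d^3 + 4*d^3 - 20*d^2 - 12*sqrt(2)*d^2 - 80*d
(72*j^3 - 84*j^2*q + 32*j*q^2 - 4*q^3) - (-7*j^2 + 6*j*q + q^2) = 72*j^3 - 84*j^2*q + 7*j^2 + 32*j*q^2 - 6*j*q - 4*q^3 - q^2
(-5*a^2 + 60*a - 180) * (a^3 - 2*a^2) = -5*a^5 + 70*a^4 - 300*a^3 + 360*a^2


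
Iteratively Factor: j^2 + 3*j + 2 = (j + 1)*(j + 2)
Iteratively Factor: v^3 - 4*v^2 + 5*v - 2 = (v - 1)*(v^2 - 3*v + 2) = (v - 2)*(v - 1)*(v - 1)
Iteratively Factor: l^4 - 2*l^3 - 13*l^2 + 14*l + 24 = (l + 1)*(l^3 - 3*l^2 - 10*l + 24) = (l + 1)*(l + 3)*(l^2 - 6*l + 8) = (l - 4)*(l + 1)*(l + 3)*(l - 2)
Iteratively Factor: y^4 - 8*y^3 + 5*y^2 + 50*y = (y - 5)*(y^3 - 3*y^2 - 10*y) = (y - 5)^2*(y^2 + 2*y) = y*(y - 5)^2*(y + 2)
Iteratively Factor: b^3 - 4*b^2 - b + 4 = (b + 1)*(b^2 - 5*b + 4) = (b - 4)*(b + 1)*(b - 1)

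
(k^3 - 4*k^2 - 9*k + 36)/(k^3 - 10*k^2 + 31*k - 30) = (k^2 - k - 12)/(k^2 - 7*k + 10)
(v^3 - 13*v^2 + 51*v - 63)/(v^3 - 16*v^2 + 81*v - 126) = (v - 3)/(v - 6)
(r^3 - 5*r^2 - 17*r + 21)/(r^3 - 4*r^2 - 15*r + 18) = (r - 7)/(r - 6)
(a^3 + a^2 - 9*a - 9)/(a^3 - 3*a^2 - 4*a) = (a^2 - 9)/(a*(a - 4))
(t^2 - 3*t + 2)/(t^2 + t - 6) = (t - 1)/(t + 3)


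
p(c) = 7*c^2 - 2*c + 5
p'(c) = 14*c - 2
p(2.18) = 33.91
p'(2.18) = 28.52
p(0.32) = 5.08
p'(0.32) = 2.48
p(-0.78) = 10.82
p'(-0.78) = -12.92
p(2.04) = 30.05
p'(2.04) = 26.56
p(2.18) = 33.91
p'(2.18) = 28.52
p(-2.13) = 41.02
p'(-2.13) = -31.82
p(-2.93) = 70.95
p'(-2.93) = -43.02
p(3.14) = 67.74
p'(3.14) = 41.96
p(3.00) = 62.00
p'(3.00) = 40.00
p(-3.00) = 74.00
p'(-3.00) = -44.00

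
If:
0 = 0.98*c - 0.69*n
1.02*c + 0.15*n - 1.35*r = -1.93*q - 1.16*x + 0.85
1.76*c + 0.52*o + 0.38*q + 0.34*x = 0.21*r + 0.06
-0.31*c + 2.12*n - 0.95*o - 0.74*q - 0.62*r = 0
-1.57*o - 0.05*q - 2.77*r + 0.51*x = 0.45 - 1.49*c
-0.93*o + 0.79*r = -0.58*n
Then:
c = 1.40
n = 1.99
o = -0.60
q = 7.71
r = -2.17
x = -16.11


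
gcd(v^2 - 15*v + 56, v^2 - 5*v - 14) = v - 7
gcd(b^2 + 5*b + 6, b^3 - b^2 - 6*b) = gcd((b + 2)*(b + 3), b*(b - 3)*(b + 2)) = b + 2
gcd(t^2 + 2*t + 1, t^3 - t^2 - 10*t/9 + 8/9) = t + 1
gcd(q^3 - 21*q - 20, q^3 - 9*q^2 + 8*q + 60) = q - 5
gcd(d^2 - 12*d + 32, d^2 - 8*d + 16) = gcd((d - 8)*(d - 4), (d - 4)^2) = d - 4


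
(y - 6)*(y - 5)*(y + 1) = y^3 - 10*y^2 + 19*y + 30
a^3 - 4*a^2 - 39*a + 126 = (a - 7)*(a - 3)*(a + 6)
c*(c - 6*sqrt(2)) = c^2 - 6*sqrt(2)*c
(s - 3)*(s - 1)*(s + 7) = s^3 + 3*s^2 - 25*s + 21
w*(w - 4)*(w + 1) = w^3 - 3*w^2 - 4*w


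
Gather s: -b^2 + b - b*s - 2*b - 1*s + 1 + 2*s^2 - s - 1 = -b^2 - b + 2*s^2 + s*(-b - 2)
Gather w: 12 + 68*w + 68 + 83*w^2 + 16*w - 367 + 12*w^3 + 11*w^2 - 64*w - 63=12*w^3 + 94*w^2 + 20*w - 350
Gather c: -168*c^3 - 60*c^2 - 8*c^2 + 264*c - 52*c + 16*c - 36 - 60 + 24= -168*c^3 - 68*c^2 + 228*c - 72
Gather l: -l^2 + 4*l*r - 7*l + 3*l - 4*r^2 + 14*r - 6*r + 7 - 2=-l^2 + l*(4*r - 4) - 4*r^2 + 8*r + 5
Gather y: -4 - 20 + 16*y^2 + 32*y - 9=16*y^2 + 32*y - 33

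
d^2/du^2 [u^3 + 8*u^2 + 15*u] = 6*u + 16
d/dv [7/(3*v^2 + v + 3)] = 7*(-6*v - 1)/(3*v^2 + v + 3)^2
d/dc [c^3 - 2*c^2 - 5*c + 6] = 3*c^2 - 4*c - 5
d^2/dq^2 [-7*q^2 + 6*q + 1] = -14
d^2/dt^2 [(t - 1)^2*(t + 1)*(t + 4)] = 12*t^2 + 18*t - 10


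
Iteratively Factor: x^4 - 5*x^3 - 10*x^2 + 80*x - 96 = (x - 4)*(x^3 - x^2 - 14*x + 24) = (x - 4)*(x + 4)*(x^2 - 5*x + 6) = (x - 4)*(x - 3)*(x + 4)*(x - 2)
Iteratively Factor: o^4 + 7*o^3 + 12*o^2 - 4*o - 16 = (o + 2)*(o^3 + 5*o^2 + 2*o - 8) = (o - 1)*(o + 2)*(o^2 + 6*o + 8) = (o - 1)*(o + 2)*(o + 4)*(o + 2)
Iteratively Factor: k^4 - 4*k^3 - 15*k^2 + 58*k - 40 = (k + 4)*(k^3 - 8*k^2 + 17*k - 10) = (k - 5)*(k + 4)*(k^2 - 3*k + 2) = (k - 5)*(k - 1)*(k + 4)*(k - 2)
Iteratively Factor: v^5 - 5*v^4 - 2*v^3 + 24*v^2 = (v - 4)*(v^4 - v^3 - 6*v^2) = (v - 4)*(v + 2)*(v^3 - 3*v^2) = v*(v - 4)*(v + 2)*(v^2 - 3*v) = v*(v - 4)*(v - 3)*(v + 2)*(v)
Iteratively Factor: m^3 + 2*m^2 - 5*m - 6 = (m + 3)*(m^2 - m - 2) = (m + 1)*(m + 3)*(m - 2)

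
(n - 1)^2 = n^2 - 2*n + 1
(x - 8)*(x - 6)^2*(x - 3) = x^4 - 23*x^3 + 192*x^2 - 684*x + 864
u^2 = u^2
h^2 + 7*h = h*(h + 7)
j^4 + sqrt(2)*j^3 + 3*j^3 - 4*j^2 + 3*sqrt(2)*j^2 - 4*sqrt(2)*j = j*(j - 1)*(j + 4)*(j + sqrt(2))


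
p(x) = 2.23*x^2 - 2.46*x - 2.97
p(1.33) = -2.30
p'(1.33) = 3.47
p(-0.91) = 1.12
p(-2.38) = 15.52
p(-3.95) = 41.54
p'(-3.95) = -20.08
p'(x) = 4.46*x - 2.46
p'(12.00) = 51.06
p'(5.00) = 19.84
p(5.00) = 40.48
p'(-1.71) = -10.09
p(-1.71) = 7.76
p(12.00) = 288.63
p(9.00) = 155.52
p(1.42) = -1.97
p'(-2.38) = -13.07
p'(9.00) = 37.68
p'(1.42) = 3.87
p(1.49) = -1.68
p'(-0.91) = -6.52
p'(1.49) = 4.19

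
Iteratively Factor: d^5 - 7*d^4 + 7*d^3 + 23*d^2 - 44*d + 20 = (d - 1)*(d^4 - 6*d^3 + d^2 + 24*d - 20) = (d - 1)*(d + 2)*(d^3 - 8*d^2 + 17*d - 10) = (d - 2)*(d - 1)*(d + 2)*(d^2 - 6*d + 5) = (d - 2)*(d - 1)^2*(d + 2)*(d - 5)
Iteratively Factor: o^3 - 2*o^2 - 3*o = (o - 3)*(o^2 + o) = o*(o - 3)*(o + 1)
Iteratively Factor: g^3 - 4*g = (g - 2)*(g^2 + 2*g) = (g - 2)*(g + 2)*(g)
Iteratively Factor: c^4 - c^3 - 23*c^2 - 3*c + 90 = (c + 3)*(c^3 - 4*c^2 - 11*c + 30) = (c - 5)*(c + 3)*(c^2 + c - 6) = (c - 5)*(c + 3)^2*(c - 2)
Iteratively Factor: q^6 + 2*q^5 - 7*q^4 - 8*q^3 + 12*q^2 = (q - 2)*(q^5 + 4*q^4 + q^3 - 6*q^2) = q*(q - 2)*(q^4 + 4*q^3 + q^2 - 6*q) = q*(q - 2)*(q + 3)*(q^3 + q^2 - 2*q) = q*(q - 2)*(q - 1)*(q + 3)*(q^2 + 2*q) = q^2*(q - 2)*(q - 1)*(q + 3)*(q + 2)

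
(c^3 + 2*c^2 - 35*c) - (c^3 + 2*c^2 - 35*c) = 0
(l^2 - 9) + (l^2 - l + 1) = 2*l^2 - l - 8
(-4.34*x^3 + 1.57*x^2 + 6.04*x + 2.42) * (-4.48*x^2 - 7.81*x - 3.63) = 19.4432*x^5 + 26.8618*x^4 - 23.5667*x^3 - 63.7131*x^2 - 40.8254*x - 8.7846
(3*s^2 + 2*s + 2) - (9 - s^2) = 4*s^2 + 2*s - 7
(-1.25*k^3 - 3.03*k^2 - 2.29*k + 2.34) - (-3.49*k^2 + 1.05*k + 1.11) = -1.25*k^3 + 0.46*k^2 - 3.34*k + 1.23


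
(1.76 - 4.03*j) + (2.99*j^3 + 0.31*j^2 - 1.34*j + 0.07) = 2.99*j^3 + 0.31*j^2 - 5.37*j + 1.83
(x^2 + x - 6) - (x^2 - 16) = x + 10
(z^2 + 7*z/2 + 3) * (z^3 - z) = z^5 + 7*z^4/2 + 2*z^3 - 7*z^2/2 - 3*z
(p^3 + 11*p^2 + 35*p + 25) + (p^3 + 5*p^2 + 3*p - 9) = 2*p^3 + 16*p^2 + 38*p + 16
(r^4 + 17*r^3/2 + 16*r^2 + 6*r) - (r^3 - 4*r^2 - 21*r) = r^4 + 15*r^3/2 + 20*r^2 + 27*r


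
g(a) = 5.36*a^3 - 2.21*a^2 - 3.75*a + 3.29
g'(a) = 16.08*a^2 - 4.42*a - 3.75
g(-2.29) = -64.08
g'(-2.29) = 90.70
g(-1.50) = -14.15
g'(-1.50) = 39.06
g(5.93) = 1021.05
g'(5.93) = 535.49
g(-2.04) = -43.76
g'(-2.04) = 72.19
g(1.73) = 17.94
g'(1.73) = 36.73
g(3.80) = 251.24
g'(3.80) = 211.65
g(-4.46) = -499.47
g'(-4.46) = 335.82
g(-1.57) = -17.01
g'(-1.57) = 42.82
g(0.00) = 3.29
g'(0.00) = -3.75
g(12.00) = 8902.13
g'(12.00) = 2258.73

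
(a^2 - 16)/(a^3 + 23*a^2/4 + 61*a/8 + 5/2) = 8*(a - 4)/(8*a^2 + 14*a + 5)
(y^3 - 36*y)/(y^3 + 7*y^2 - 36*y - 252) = y/(y + 7)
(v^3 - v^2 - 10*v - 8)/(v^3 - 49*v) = (v^3 - v^2 - 10*v - 8)/(v*(v^2 - 49))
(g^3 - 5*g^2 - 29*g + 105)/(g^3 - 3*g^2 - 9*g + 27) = (g^2 - 2*g - 35)/(g^2 - 9)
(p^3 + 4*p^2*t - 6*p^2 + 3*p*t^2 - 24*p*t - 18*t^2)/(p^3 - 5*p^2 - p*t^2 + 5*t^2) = (p^2 + 3*p*t - 6*p - 18*t)/(p^2 - p*t - 5*p + 5*t)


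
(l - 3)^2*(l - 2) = l^3 - 8*l^2 + 21*l - 18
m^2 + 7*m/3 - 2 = (m - 2/3)*(m + 3)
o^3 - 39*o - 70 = (o - 7)*(o + 2)*(o + 5)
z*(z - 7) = z^2 - 7*z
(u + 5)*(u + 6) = u^2 + 11*u + 30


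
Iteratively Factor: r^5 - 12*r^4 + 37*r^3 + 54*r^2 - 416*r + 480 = (r + 3)*(r^4 - 15*r^3 + 82*r^2 - 192*r + 160) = (r - 4)*(r + 3)*(r^3 - 11*r^2 + 38*r - 40) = (r - 5)*(r - 4)*(r + 3)*(r^2 - 6*r + 8) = (r - 5)*(r - 4)^2*(r + 3)*(r - 2)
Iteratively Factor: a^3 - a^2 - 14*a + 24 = (a + 4)*(a^2 - 5*a + 6) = (a - 2)*(a + 4)*(a - 3)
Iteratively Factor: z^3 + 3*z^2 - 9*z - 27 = (z + 3)*(z^2 - 9) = (z + 3)^2*(z - 3)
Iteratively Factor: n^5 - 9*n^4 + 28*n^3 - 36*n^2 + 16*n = (n - 4)*(n^4 - 5*n^3 + 8*n^2 - 4*n) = n*(n - 4)*(n^3 - 5*n^2 + 8*n - 4) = n*(n - 4)*(n - 1)*(n^2 - 4*n + 4) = n*(n - 4)*(n - 2)*(n - 1)*(n - 2)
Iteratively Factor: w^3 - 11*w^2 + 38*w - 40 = (w - 5)*(w^2 - 6*w + 8) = (w - 5)*(w - 2)*(w - 4)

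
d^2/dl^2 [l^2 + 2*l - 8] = 2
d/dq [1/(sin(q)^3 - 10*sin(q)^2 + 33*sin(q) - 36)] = (11 - 3*sin(q))*cos(q)/((sin(q) - 4)^2*(sin(q) - 3)^3)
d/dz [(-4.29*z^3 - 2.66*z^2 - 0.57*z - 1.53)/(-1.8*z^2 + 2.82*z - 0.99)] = (7.722*z^4 - 24.1956*z^3 + 4.2141*z^2 - 0.2412*z + 4.8789)/(3.24*z^4 - 10.152*z^3 + 11.5164*z^2 - 5.5836*z + 0.9801)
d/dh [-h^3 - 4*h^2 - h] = -3*h^2 - 8*h - 1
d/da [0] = 0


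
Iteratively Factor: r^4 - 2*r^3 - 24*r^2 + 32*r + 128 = (r + 2)*(r^3 - 4*r^2 - 16*r + 64) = (r - 4)*(r + 2)*(r^2 - 16) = (r - 4)^2*(r + 2)*(r + 4)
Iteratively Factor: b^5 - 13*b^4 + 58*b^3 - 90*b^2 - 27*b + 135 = (b - 3)*(b^4 - 10*b^3 + 28*b^2 - 6*b - 45) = (b - 5)*(b - 3)*(b^3 - 5*b^2 + 3*b + 9) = (b - 5)*(b - 3)^2*(b^2 - 2*b - 3) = (b - 5)*(b - 3)^2*(b + 1)*(b - 3)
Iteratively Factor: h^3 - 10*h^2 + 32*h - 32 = (h - 4)*(h^2 - 6*h + 8) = (h - 4)*(h - 2)*(h - 4)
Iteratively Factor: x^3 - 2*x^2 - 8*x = (x - 4)*(x^2 + 2*x) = (x - 4)*(x + 2)*(x)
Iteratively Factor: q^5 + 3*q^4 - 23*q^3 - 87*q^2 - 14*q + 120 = (q + 4)*(q^4 - q^3 - 19*q^2 - 11*q + 30) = (q - 1)*(q + 4)*(q^3 - 19*q - 30) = (q - 1)*(q + 2)*(q + 4)*(q^2 - 2*q - 15) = (q - 1)*(q + 2)*(q + 3)*(q + 4)*(q - 5)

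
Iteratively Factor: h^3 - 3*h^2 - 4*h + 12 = (h - 2)*(h^2 - h - 6) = (h - 2)*(h + 2)*(h - 3)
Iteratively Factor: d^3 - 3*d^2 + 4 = (d + 1)*(d^2 - 4*d + 4) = (d - 2)*(d + 1)*(d - 2)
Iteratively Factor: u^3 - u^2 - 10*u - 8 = (u + 1)*(u^2 - 2*u - 8) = (u + 1)*(u + 2)*(u - 4)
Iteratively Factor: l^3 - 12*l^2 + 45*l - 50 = (l - 5)*(l^2 - 7*l + 10) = (l - 5)^2*(l - 2)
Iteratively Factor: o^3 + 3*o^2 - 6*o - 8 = (o + 1)*(o^2 + 2*o - 8) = (o + 1)*(o + 4)*(o - 2)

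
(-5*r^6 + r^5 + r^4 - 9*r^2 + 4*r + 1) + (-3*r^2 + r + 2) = -5*r^6 + r^5 + r^4 - 12*r^2 + 5*r + 3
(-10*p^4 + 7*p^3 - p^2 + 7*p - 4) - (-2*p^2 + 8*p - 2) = -10*p^4 + 7*p^3 + p^2 - p - 2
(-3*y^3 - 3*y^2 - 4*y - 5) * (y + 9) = -3*y^4 - 30*y^3 - 31*y^2 - 41*y - 45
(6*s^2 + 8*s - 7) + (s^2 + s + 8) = 7*s^2 + 9*s + 1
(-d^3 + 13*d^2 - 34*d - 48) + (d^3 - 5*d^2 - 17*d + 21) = 8*d^2 - 51*d - 27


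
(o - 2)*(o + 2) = o^2 - 4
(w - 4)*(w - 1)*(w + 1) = w^3 - 4*w^2 - w + 4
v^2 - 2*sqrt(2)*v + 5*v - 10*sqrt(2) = (v + 5)*(v - 2*sqrt(2))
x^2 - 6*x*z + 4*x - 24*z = (x + 4)*(x - 6*z)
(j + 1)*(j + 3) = j^2 + 4*j + 3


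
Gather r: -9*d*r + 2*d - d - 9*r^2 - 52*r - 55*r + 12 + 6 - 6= d - 9*r^2 + r*(-9*d - 107) + 12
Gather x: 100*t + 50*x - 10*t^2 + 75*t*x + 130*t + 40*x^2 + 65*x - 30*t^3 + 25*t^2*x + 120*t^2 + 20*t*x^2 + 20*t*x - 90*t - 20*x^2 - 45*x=-30*t^3 + 110*t^2 + 140*t + x^2*(20*t + 20) + x*(25*t^2 + 95*t + 70)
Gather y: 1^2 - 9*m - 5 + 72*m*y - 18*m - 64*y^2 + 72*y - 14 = -27*m - 64*y^2 + y*(72*m + 72) - 18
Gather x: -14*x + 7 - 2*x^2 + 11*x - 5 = -2*x^2 - 3*x + 2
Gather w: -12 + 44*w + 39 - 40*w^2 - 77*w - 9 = -40*w^2 - 33*w + 18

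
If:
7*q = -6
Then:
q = -6/7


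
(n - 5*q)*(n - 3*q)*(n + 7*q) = n^3 - n^2*q - 41*n*q^2 + 105*q^3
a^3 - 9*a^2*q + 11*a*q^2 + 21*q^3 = (a - 7*q)*(a - 3*q)*(a + q)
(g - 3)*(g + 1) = g^2 - 2*g - 3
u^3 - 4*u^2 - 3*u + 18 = (u - 3)^2*(u + 2)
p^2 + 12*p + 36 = (p + 6)^2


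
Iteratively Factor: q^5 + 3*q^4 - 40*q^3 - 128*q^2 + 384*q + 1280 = (q - 4)*(q^4 + 7*q^3 - 12*q^2 - 176*q - 320) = (q - 4)*(q + 4)*(q^3 + 3*q^2 - 24*q - 80) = (q - 4)*(q + 4)^2*(q^2 - q - 20) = (q - 5)*(q - 4)*(q + 4)^2*(q + 4)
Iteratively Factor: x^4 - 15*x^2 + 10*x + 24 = (x - 2)*(x^3 + 2*x^2 - 11*x - 12) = (x - 2)*(x + 4)*(x^2 - 2*x - 3) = (x - 3)*(x - 2)*(x + 4)*(x + 1)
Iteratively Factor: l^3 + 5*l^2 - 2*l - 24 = (l + 4)*(l^2 + l - 6) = (l - 2)*(l + 4)*(l + 3)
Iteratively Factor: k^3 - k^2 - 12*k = (k + 3)*(k^2 - 4*k) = (k - 4)*(k + 3)*(k)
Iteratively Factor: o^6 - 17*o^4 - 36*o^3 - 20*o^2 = (o - 5)*(o^5 + 5*o^4 + 8*o^3 + 4*o^2) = (o - 5)*(o + 1)*(o^4 + 4*o^3 + 4*o^2) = o*(o - 5)*(o + 1)*(o^3 + 4*o^2 + 4*o) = o^2*(o - 5)*(o + 1)*(o^2 + 4*o + 4) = o^2*(o - 5)*(o + 1)*(o + 2)*(o + 2)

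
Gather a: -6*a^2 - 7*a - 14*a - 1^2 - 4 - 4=-6*a^2 - 21*a - 9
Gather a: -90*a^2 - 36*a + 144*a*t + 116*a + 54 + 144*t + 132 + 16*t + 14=-90*a^2 + a*(144*t + 80) + 160*t + 200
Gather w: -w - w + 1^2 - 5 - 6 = -2*w - 10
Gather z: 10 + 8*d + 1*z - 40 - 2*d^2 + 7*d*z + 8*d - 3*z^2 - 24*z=-2*d^2 + 16*d - 3*z^2 + z*(7*d - 23) - 30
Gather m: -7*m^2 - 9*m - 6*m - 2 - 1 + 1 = -7*m^2 - 15*m - 2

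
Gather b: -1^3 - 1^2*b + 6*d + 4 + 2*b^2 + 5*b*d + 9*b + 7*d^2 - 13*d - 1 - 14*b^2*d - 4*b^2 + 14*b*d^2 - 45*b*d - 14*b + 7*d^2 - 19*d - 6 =b^2*(-14*d - 2) + b*(14*d^2 - 40*d - 6) + 14*d^2 - 26*d - 4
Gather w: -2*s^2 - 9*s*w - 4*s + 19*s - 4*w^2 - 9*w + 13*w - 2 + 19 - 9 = -2*s^2 + 15*s - 4*w^2 + w*(4 - 9*s) + 8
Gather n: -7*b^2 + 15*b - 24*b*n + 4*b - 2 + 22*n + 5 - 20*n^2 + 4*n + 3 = -7*b^2 + 19*b - 20*n^2 + n*(26 - 24*b) + 6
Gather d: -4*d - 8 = -4*d - 8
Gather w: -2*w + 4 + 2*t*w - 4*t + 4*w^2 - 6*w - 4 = -4*t + 4*w^2 + w*(2*t - 8)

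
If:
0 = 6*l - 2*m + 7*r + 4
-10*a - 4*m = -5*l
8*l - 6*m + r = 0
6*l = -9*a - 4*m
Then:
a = 1/25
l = 1/275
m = -21/220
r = -331/550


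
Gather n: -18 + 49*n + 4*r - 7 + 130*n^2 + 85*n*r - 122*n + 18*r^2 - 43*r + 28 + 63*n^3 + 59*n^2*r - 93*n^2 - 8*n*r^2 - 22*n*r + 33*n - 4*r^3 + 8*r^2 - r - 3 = 63*n^3 + n^2*(59*r + 37) + n*(-8*r^2 + 63*r - 40) - 4*r^3 + 26*r^2 - 40*r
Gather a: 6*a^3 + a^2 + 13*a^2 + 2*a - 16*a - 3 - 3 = 6*a^3 + 14*a^2 - 14*a - 6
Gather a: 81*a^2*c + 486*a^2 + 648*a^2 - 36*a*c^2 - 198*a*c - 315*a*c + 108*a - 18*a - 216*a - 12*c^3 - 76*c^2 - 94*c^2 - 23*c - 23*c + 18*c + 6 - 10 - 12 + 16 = a^2*(81*c + 1134) + a*(-36*c^2 - 513*c - 126) - 12*c^3 - 170*c^2 - 28*c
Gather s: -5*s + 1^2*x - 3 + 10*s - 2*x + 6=5*s - x + 3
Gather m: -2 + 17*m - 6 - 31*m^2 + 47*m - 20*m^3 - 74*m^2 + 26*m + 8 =-20*m^3 - 105*m^2 + 90*m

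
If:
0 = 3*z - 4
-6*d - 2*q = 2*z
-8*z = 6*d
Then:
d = -16/9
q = 4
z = 4/3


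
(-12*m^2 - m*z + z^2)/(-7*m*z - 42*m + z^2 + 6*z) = (12*m^2 + m*z - z^2)/(7*m*z + 42*m - z^2 - 6*z)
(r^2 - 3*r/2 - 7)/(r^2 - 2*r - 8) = (r - 7/2)/(r - 4)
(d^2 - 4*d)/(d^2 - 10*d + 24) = d/(d - 6)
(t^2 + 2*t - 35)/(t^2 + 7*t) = (t - 5)/t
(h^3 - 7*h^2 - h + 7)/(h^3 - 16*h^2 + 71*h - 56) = (h + 1)/(h - 8)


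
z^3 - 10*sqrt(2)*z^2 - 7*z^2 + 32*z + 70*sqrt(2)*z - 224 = (z - 7)*(z - 8*sqrt(2))*(z - 2*sqrt(2))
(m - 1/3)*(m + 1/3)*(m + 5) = m^3 + 5*m^2 - m/9 - 5/9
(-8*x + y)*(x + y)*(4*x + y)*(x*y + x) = -32*x^4*y - 32*x^4 - 36*x^3*y^2 - 36*x^3*y - 3*x^2*y^3 - 3*x^2*y^2 + x*y^4 + x*y^3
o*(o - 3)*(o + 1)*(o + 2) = o^4 - 7*o^2 - 6*o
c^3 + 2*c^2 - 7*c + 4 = (c - 1)^2*(c + 4)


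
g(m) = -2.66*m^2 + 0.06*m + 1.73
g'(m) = 0.06 - 5.32*m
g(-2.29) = -12.36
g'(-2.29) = 12.24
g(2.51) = -14.88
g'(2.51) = -13.29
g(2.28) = -11.96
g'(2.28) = -12.07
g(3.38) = -28.46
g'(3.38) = -17.92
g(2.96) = -21.40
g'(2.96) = -15.69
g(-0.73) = 0.27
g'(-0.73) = 3.94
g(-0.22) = 1.59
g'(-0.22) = 1.23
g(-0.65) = 0.57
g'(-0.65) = 3.52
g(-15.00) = -597.67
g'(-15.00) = 79.86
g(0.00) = 1.73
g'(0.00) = 0.06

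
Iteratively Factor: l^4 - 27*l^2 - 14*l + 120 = (l + 3)*(l^3 - 3*l^2 - 18*l + 40) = (l - 2)*(l + 3)*(l^2 - l - 20) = (l - 2)*(l + 3)*(l + 4)*(l - 5)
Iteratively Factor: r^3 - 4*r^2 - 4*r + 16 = (r - 4)*(r^2 - 4) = (r - 4)*(r + 2)*(r - 2)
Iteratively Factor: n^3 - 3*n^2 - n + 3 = (n - 3)*(n^2 - 1) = (n - 3)*(n - 1)*(n + 1)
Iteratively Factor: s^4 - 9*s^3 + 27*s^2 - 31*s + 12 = (s - 4)*(s^3 - 5*s^2 + 7*s - 3) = (s - 4)*(s - 1)*(s^2 - 4*s + 3) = (s - 4)*(s - 1)^2*(s - 3)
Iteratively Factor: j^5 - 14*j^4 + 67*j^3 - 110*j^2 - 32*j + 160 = (j - 5)*(j^4 - 9*j^3 + 22*j^2 - 32) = (j - 5)*(j - 4)*(j^3 - 5*j^2 + 2*j + 8) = (j - 5)*(j - 4)*(j - 2)*(j^2 - 3*j - 4) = (j - 5)*(j - 4)^2*(j - 2)*(j + 1)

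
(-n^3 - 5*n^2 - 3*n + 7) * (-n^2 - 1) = n^5 + 5*n^4 + 4*n^3 - 2*n^2 + 3*n - 7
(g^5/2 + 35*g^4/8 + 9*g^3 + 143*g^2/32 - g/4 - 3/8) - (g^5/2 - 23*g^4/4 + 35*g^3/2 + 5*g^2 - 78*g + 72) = 81*g^4/8 - 17*g^3/2 - 17*g^2/32 + 311*g/4 - 579/8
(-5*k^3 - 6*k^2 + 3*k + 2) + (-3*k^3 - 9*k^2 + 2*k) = -8*k^3 - 15*k^2 + 5*k + 2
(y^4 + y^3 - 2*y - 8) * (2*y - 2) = 2*y^5 - 2*y^3 - 4*y^2 - 12*y + 16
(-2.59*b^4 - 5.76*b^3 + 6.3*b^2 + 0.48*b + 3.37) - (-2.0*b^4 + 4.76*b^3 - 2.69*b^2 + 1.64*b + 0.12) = -0.59*b^4 - 10.52*b^3 + 8.99*b^2 - 1.16*b + 3.25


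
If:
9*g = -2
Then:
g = -2/9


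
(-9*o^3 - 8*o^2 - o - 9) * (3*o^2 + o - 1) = -27*o^5 - 33*o^4 - 2*o^3 - 20*o^2 - 8*o + 9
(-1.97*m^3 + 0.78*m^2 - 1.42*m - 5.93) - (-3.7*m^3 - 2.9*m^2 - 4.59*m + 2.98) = 1.73*m^3 + 3.68*m^2 + 3.17*m - 8.91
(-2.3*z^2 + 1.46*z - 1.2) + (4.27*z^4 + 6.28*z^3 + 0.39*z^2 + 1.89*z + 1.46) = 4.27*z^4 + 6.28*z^3 - 1.91*z^2 + 3.35*z + 0.26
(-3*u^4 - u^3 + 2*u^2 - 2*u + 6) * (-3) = 9*u^4 + 3*u^3 - 6*u^2 + 6*u - 18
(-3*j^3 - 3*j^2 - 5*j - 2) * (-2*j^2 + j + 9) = 6*j^5 + 3*j^4 - 20*j^3 - 28*j^2 - 47*j - 18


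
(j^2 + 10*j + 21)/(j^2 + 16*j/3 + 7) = 3*(j + 7)/(3*j + 7)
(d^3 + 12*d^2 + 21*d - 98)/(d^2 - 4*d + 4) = (d^2 + 14*d + 49)/(d - 2)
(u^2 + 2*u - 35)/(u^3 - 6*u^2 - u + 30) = (u + 7)/(u^2 - u - 6)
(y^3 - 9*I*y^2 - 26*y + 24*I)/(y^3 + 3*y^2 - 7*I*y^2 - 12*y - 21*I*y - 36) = (y - 2*I)/(y + 3)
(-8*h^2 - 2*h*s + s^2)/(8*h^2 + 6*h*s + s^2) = (-4*h + s)/(4*h + s)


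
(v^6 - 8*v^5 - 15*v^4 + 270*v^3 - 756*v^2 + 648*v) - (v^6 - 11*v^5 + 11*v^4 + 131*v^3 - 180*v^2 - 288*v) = 3*v^5 - 26*v^4 + 139*v^3 - 576*v^2 + 936*v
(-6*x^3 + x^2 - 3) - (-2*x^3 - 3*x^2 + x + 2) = -4*x^3 + 4*x^2 - x - 5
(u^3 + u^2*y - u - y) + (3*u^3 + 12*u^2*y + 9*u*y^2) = 4*u^3 + 13*u^2*y + 9*u*y^2 - u - y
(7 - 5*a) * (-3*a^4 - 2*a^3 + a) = 15*a^5 - 11*a^4 - 14*a^3 - 5*a^2 + 7*a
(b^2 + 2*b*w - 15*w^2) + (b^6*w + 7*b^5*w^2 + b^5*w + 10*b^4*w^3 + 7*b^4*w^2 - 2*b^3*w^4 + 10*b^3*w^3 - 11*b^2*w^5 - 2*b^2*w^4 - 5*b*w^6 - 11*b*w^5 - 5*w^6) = b^6*w + 7*b^5*w^2 + b^5*w + 10*b^4*w^3 + 7*b^4*w^2 - 2*b^3*w^4 + 10*b^3*w^3 - 11*b^2*w^5 - 2*b^2*w^4 + b^2 - 5*b*w^6 - 11*b*w^5 + 2*b*w - 5*w^6 - 15*w^2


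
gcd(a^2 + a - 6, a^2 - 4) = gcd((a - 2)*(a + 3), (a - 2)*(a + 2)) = a - 2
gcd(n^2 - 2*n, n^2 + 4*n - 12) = n - 2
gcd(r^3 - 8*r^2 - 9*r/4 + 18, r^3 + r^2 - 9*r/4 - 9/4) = r^2 - 9/4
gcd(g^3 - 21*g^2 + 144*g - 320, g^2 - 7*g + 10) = g - 5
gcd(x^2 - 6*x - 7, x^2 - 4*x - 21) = x - 7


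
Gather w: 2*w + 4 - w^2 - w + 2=-w^2 + w + 6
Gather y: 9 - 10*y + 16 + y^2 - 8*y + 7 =y^2 - 18*y + 32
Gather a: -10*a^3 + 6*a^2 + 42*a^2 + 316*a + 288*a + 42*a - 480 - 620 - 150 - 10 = -10*a^3 + 48*a^2 + 646*a - 1260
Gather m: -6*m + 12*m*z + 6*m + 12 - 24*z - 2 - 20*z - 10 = 12*m*z - 44*z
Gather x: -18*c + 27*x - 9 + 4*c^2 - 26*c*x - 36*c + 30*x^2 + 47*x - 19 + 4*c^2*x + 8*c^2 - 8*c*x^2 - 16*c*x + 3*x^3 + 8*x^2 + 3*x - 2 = 12*c^2 - 54*c + 3*x^3 + x^2*(38 - 8*c) + x*(4*c^2 - 42*c + 77) - 30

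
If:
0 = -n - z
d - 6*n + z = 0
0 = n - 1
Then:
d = 7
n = 1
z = -1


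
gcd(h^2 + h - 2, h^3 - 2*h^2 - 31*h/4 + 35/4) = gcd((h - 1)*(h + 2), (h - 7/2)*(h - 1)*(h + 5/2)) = h - 1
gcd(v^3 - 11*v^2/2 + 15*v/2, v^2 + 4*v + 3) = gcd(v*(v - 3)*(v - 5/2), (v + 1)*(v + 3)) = 1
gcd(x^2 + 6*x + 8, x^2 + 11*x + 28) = x + 4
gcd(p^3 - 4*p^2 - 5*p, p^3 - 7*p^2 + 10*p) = p^2 - 5*p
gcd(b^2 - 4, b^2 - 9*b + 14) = b - 2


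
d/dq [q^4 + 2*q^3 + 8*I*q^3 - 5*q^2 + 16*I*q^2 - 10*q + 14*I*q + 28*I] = 4*q^3 + q^2*(6 + 24*I) + q*(-10 + 32*I) - 10 + 14*I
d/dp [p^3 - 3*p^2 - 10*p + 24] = 3*p^2 - 6*p - 10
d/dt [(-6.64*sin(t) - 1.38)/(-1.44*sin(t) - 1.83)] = 10.164*cos(t)/(1.44*sin(t) + 1.83)^2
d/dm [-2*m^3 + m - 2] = 1 - 6*m^2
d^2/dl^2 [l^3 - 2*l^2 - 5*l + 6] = 6*l - 4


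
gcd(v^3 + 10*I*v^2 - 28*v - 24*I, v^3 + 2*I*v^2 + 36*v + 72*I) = v^2 + 8*I*v - 12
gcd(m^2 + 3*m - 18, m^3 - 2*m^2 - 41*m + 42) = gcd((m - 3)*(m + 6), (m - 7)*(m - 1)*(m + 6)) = m + 6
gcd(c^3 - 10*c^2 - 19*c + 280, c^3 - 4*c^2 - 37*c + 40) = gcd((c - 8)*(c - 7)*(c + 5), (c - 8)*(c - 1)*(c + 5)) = c^2 - 3*c - 40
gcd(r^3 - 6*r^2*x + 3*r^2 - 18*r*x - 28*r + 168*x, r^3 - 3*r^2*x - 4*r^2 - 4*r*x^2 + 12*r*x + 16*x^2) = r - 4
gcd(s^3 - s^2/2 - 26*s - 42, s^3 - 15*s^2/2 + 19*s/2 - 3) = s - 6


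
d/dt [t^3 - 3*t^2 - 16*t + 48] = 3*t^2 - 6*t - 16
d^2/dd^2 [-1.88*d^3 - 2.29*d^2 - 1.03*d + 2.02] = -11.28*d - 4.58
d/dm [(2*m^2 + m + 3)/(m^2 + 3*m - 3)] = (5*m^2 - 18*m - 12)/(m^4 + 6*m^3 + 3*m^2 - 18*m + 9)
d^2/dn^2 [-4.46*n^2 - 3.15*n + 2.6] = -8.92000000000000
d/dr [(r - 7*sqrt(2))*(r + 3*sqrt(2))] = 2*r - 4*sqrt(2)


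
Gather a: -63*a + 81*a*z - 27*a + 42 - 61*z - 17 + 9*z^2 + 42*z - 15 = a*(81*z - 90) + 9*z^2 - 19*z + 10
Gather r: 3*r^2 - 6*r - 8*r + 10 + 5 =3*r^2 - 14*r + 15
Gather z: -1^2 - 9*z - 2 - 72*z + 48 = 45 - 81*z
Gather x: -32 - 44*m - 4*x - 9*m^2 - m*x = -9*m^2 - 44*m + x*(-m - 4) - 32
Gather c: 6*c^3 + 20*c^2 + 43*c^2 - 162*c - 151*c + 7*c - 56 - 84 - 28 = 6*c^3 + 63*c^2 - 306*c - 168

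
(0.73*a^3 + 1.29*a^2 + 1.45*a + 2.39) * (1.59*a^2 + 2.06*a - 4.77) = 1.1607*a^5 + 3.5549*a^4 + 1.4808*a^3 + 0.633800000000001*a^2 - 1.9931*a - 11.4003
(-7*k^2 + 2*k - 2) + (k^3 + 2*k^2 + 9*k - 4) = k^3 - 5*k^2 + 11*k - 6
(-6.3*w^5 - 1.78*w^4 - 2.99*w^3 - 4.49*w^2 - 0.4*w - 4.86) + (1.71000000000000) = -6.3*w^5 - 1.78*w^4 - 2.99*w^3 - 4.49*w^2 - 0.4*w - 3.15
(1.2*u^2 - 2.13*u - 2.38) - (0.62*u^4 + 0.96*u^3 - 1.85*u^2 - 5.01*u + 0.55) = -0.62*u^4 - 0.96*u^3 + 3.05*u^2 + 2.88*u - 2.93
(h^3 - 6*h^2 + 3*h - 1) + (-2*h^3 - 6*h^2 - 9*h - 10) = -h^3 - 12*h^2 - 6*h - 11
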